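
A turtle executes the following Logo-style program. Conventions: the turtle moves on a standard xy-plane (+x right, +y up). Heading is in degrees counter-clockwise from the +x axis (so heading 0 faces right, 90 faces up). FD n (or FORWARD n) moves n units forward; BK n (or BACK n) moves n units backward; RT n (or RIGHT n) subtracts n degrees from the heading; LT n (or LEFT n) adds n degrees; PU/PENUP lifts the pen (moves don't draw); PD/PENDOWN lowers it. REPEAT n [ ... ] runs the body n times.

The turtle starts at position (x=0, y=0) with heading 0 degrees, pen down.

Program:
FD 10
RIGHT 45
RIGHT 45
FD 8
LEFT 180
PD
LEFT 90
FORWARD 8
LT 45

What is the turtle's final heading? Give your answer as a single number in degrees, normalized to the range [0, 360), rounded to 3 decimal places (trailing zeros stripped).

Answer: 225

Derivation:
Executing turtle program step by step:
Start: pos=(0,0), heading=0, pen down
FD 10: (0,0) -> (10,0) [heading=0, draw]
RT 45: heading 0 -> 315
RT 45: heading 315 -> 270
FD 8: (10,0) -> (10,-8) [heading=270, draw]
LT 180: heading 270 -> 90
PD: pen down
LT 90: heading 90 -> 180
FD 8: (10,-8) -> (2,-8) [heading=180, draw]
LT 45: heading 180 -> 225
Final: pos=(2,-8), heading=225, 3 segment(s) drawn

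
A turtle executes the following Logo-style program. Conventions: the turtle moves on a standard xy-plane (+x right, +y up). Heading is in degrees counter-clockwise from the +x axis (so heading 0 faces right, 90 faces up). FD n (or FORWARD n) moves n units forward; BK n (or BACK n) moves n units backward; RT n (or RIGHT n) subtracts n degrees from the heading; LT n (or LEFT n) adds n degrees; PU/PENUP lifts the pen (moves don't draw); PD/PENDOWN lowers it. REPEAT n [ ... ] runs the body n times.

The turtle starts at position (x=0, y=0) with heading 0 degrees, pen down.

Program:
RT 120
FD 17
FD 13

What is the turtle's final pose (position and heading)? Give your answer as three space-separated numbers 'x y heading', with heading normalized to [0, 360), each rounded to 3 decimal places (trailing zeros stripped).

Answer: -15 -25.981 240

Derivation:
Executing turtle program step by step:
Start: pos=(0,0), heading=0, pen down
RT 120: heading 0 -> 240
FD 17: (0,0) -> (-8.5,-14.722) [heading=240, draw]
FD 13: (-8.5,-14.722) -> (-15,-25.981) [heading=240, draw]
Final: pos=(-15,-25.981), heading=240, 2 segment(s) drawn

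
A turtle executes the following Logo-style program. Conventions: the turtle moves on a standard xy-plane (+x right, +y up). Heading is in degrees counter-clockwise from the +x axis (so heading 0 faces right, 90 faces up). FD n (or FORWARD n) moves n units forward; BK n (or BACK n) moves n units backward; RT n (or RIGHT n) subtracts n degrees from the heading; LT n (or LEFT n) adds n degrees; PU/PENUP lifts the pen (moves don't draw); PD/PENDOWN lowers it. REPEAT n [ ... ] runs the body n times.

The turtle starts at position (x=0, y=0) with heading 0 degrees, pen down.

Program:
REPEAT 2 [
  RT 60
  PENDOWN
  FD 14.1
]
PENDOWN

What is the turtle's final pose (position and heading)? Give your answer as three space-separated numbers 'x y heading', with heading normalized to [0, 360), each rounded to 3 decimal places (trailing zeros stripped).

Answer: 0 -24.422 240

Derivation:
Executing turtle program step by step:
Start: pos=(0,0), heading=0, pen down
REPEAT 2 [
  -- iteration 1/2 --
  RT 60: heading 0 -> 300
  PD: pen down
  FD 14.1: (0,0) -> (7.05,-12.211) [heading=300, draw]
  -- iteration 2/2 --
  RT 60: heading 300 -> 240
  PD: pen down
  FD 14.1: (7.05,-12.211) -> (0,-24.422) [heading=240, draw]
]
PD: pen down
Final: pos=(0,-24.422), heading=240, 2 segment(s) drawn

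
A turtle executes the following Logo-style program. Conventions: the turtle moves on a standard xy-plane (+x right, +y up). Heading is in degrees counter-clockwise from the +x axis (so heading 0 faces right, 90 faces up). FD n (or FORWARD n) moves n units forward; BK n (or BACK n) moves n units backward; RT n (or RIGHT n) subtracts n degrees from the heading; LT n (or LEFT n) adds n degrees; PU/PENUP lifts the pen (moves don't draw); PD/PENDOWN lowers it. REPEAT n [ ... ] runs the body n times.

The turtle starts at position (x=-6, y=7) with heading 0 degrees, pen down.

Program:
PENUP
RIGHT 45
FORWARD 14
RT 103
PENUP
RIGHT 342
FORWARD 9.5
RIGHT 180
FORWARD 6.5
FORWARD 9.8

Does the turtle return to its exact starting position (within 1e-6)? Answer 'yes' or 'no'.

Executing turtle program step by step:
Start: pos=(-6,7), heading=0, pen down
PU: pen up
RT 45: heading 0 -> 315
FD 14: (-6,7) -> (3.899,-2.899) [heading=315, move]
RT 103: heading 315 -> 212
PU: pen up
RT 342: heading 212 -> 230
FD 9.5: (3.899,-2.899) -> (-2.207,-10.177) [heading=230, move]
RT 180: heading 230 -> 50
FD 6.5: (-2.207,-10.177) -> (1.971,-5.198) [heading=50, move]
FD 9.8: (1.971,-5.198) -> (8.27,2.31) [heading=50, move]
Final: pos=(8.27,2.31), heading=50, 0 segment(s) drawn

Start position: (-6, 7)
Final position: (8.27, 2.31)
Distance = 15.022; >= 1e-6 -> NOT closed

Answer: no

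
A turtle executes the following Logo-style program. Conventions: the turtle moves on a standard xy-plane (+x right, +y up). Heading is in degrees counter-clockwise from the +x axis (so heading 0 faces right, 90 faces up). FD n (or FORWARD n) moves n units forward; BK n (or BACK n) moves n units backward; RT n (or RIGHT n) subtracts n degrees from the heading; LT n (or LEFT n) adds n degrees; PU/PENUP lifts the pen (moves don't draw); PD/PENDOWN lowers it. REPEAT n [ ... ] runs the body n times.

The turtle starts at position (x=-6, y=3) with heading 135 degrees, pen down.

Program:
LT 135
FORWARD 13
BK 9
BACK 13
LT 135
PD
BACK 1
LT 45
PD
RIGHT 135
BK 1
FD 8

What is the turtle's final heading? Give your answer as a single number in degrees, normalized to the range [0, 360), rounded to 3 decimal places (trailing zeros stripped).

Executing turtle program step by step:
Start: pos=(-6,3), heading=135, pen down
LT 135: heading 135 -> 270
FD 13: (-6,3) -> (-6,-10) [heading=270, draw]
BK 9: (-6,-10) -> (-6,-1) [heading=270, draw]
BK 13: (-6,-1) -> (-6,12) [heading=270, draw]
LT 135: heading 270 -> 45
PD: pen down
BK 1: (-6,12) -> (-6.707,11.293) [heading=45, draw]
LT 45: heading 45 -> 90
PD: pen down
RT 135: heading 90 -> 315
BK 1: (-6.707,11.293) -> (-7.414,12) [heading=315, draw]
FD 8: (-7.414,12) -> (-1.757,6.343) [heading=315, draw]
Final: pos=(-1.757,6.343), heading=315, 6 segment(s) drawn

Answer: 315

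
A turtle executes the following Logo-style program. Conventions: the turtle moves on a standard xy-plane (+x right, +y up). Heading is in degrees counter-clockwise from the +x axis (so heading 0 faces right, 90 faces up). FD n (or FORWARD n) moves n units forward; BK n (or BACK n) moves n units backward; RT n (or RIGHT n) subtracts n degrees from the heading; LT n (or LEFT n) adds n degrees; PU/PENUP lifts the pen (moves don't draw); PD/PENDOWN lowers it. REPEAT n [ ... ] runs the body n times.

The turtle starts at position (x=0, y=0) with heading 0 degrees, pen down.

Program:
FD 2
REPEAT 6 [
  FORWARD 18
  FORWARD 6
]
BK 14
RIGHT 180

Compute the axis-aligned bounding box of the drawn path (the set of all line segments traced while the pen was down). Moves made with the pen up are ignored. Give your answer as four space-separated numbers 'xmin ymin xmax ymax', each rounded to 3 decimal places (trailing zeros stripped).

Executing turtle program step by step:
Start: pos=(0,0), heading=0, pen down
FD 2: (0,0) -> (2,0) [heading=0, draw]
REPEAT 6 [
  -- iteration 1/6 --
  FD 18: (2,0) -> (20,0) [heading=0, draw]
  FD 6: (20,0) -> (26,0) [heading=0, draw]
  -- iteration 2/6 --
  FD 18: (26,0) -> (44,0) [heading=0, draw]
  FD 6: (44,0) -> (50,0) [heading=0, draw]
  -- iteration 3/6 --
  FD 18: (50,0) -> (68,0) [heading=0, draw]
  FD 6: (68,0) -> (74,0) [heading=0, draw]
  -- iteration 4/6 --
  FD 18: (74,0) -> (92,0) [heading=0, draw]
  FD 6: (92,0) -> (98,0) [heading=0, draw]
  -- iteration 5/6 --
  FD 18: (98,0) -> (116,0) [heading=0, draw]
  FD 6: (116,0) -> (122,0) [heading=0, draw]
  -- iteration 6/6 --
  FD 18: (122,0) -> (140,0) [heading=0, draw]
  FD 6: (140,0) -> (146,0) [heading=0, draw]
]
BK 14: (146,0) -> (132,0) [heading=0, draw]
RT 180: heading 0 -> 180
Final: pos=(132,0), heading=180, 14 segment(s) drawn

Segment endpoints: x in {0, 2, 20, 26, 44, 50, 68, 74, 92, 98, 116, 122, 132, 140, 146}, y in {0}
xmin=0, ymin=0, xmax=146, ymax=0

Answer: 0 0 146 0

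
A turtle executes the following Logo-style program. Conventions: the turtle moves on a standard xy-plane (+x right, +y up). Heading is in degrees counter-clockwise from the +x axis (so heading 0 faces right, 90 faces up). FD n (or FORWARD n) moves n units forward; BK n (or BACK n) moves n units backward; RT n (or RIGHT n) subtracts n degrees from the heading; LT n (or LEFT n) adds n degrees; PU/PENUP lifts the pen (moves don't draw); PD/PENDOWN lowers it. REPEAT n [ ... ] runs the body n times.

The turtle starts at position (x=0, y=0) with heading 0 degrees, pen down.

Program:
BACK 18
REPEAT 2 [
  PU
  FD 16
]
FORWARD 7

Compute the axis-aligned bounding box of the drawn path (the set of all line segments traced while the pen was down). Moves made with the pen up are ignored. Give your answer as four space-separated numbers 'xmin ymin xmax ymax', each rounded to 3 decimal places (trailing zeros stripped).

Executing turtle program step by step:
Start: pos=(0,0), heading=0, pen down
BK 18: (0,0) -> (-18,0) [heading=0, draw]
REPEAT 2 [
  -- iteration 1/2 --
  PU: pen up
  FD 16: (-18,0) -> (-2,0) [heading=0, move]
  -- iteration 2/2 --
  PU: pen up
  FD 16: (-2,0) -> (14,0) [heading=0, move]
]
FD 7: (14,0) -> (21,0) [heading=0, move]
Final: pos=(21,0), heading=0, 1 segment(s) drawn

Segment endpoints: x in {-18, 0}, y in {0}
xmin=-18, ymin=0, xmax=0, ymax=0

Answer: -18 0 0 0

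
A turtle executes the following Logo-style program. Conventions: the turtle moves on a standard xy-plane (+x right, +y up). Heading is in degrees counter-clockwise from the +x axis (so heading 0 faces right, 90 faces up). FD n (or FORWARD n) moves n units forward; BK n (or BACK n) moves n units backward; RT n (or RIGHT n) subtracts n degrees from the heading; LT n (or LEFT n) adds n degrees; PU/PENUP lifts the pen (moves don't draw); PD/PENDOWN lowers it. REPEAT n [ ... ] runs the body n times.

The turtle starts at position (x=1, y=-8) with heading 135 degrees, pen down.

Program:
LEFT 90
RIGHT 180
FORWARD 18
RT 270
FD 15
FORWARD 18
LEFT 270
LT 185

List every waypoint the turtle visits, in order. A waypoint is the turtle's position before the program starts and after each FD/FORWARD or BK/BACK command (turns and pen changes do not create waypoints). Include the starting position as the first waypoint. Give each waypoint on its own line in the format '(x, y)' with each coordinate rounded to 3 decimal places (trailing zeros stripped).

Answer: (1, -8)
(13.728, 4.728)
(3.121, 15.335)
(-9.607, 28.062)

Derivation:
Executing turtle program step by step:
Start: pos=(1,-8), heading=135, pen down
LT 90: heading 135 -> 225
RT 180: heading 225 -> 45
FD 18: (1,-8) -> (13.728,4.728) [heading=45, draw]
RT 270: heading 45 -> 135
FD 15: (13.728,4.728) -> (3.121,15.335) [heading=135, draw]
FD 18: (3.121,15.335) -> (-9.607,28.062) [heading=135, draw]
LT 270: heading 135 -> 45
LT 185: heading 45 -> 230
Final: pos=(-9.607,28.062), heading=230, 3 segment(s) drawn
Waypoints (4 total):
(1, -8)
(13.728, 4.728)
(3.121, 15.335)
(-9.607, 28.062)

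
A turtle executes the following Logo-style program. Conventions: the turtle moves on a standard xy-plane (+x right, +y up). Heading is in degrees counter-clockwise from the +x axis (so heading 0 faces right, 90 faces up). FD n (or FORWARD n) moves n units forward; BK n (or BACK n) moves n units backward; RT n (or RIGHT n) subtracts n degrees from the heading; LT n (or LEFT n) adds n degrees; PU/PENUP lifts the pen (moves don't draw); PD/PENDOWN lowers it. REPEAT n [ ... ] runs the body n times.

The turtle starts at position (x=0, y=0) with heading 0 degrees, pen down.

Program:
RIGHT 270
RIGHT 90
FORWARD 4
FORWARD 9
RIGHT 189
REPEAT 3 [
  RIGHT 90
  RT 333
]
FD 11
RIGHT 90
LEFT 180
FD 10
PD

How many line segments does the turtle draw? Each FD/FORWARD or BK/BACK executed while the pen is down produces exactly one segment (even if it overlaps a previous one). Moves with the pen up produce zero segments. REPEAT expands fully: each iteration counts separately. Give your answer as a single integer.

Answer: 4

Derivation:
Executing turtle program step by step:
Start: pos=(0,0), heading=0, pen down
RT 270: heading 0 -> 90
RT 90: heading 90 -> 0
FD 4: (0,0) -> (4,0) [heading=0, draw]
FD 9: (4,0) -> (13,0) [heading=0, draw]
RT 189: heading 0 -> 171
REPEAT 3 [
  -- iteration 1/3 --
  RT 90: heading 171 -> 81
  RT 333: heading 81 -> 108
  -- iteration 2/3 --
  RT 90: heading 108 -> 18
  RT 333: heading 18 -> 45
  -- iteration 3/3 --
  RT 90: heading 45 -> 315
  RT 333: heading 315 -> 342
]
FD 11: (13,0) -> (23.462,-3.399) [heading=342, draw]
RT 90: heading 342 -> 252
LT 180: heading 252 -> 72
FD 10: (23.462,-3.399) -> (26.552,6.111) [heading=72, draw]
PD: pen down
Final: pos=(26.552,6.111), heading=72, 4 segment(s) drawn
Segments drawn: 4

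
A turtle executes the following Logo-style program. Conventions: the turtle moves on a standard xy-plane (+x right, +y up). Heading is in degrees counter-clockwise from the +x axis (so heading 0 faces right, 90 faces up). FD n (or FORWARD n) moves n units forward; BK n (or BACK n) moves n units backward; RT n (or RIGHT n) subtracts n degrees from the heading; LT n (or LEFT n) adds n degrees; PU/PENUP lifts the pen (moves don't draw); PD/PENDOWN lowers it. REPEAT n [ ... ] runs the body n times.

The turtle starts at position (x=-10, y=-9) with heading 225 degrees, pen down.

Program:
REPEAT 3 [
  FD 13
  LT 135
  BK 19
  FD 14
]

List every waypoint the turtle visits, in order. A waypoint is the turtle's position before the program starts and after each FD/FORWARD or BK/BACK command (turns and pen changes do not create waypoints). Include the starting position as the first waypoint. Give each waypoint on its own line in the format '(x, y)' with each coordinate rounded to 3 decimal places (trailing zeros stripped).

Answer: (-10, -9)
(-19.192, -18.192)
(-38.192, -18.192)
(-24.192, -18.192)
(-11.192, -18.192)
(2.243, -31.627)
(-7.657, -21.728)
(-16.849, -12.536)
(-16.849, 6.464)
(-16.849, -7.536)

Derivation:
Executing turtle program step by step:
Start: pos=(-10,-9), heading=225, pen down
REPEAT 3 [
  -- iteration 1/3 --
  FD 13: (-10,-9) -> (-19.192,-18.192) [heading=225, draw]
  LT 135: heading 225 -> 0
  BK 19: (-19.192,-18.192) -> (-38.192,-18.192) [heading=0, draw]
  FD 14: (-38.192,-18.192) -> (-24.192,-18.192) [heading=0, draw]
  -- iteration 2/3 --
  FD 13: (-24.192,-18.192) -> (-11.192,-18.192) [heading=0, draw]
  LT 135: heading 0 -> 135
  BK 19: (-11.192,-18.192) -> (2.243,-31.627) [heading=135, draw]
  FD 14: (2.243,-31.627) -> (-7.657,-21.728) [heading=135, draw]
  -- iteration 3/3 --
  FD 13: (-7.657,-21.728) -> (-16.849,-12.536) [heading=135, draw]
  LT 135: heading 135 -> 270
  BK 19: (-16.849,-12.536) -> (-16.849,6.464) [heading=270, draw]
  FD 14: (-16.849,6.464) -> (-16.849,-7.536) [heading=270, draw]
]
Final: pos=(-16.849,-7.536), heading=270, 9 segment(s) drawn
Waypoints (10 total):
(-10, -9)
(-19.192, -18.192)
(-38.192, -18.192)
(-24.192, -18.192)
(-11.192, -18.192)
(2.243, -31.627)
(-7.657, -21.728)
(-16.849, -12.536)
(-16.849, 6.464)
(-16.849, -7.536)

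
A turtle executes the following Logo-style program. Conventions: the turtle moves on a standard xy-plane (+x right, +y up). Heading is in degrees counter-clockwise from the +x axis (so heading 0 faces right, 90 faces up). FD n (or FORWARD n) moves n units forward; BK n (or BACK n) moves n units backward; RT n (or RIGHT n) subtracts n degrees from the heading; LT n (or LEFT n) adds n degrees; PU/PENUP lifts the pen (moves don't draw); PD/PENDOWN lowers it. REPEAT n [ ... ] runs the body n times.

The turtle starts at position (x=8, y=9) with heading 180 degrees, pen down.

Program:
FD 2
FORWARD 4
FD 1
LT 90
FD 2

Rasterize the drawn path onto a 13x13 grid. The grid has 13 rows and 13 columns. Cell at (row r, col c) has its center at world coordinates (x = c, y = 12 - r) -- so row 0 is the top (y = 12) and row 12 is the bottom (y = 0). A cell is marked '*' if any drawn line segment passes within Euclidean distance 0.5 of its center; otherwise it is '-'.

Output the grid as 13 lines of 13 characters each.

Segment 0: (8,9) -> (6,9)
Segment 1: (6,9) -> (2,9)
Segment 2: (2,9) -> (1,9)
Segment 3: (1,9) -> (1,7)

Answer: -------------
-------------
-------------
-********----
-*-----------
-*-----------
-------------
-------------
-------------
-------------
-------------
-------------
-------------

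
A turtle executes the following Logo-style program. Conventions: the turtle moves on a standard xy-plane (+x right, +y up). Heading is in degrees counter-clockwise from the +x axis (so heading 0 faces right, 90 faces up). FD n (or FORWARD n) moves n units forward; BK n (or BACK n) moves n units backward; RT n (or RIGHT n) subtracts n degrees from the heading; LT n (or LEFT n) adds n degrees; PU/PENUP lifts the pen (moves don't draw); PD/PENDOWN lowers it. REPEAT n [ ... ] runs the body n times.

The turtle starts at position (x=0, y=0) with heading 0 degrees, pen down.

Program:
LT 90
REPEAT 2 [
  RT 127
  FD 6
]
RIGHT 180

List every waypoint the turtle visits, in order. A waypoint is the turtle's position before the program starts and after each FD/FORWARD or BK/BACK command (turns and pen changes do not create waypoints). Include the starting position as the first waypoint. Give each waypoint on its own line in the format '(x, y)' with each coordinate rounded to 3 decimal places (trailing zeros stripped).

Answer: (0, 0)
(4.792, -3.611)
(-0.976, -5.265)

Derivation:
Executing turtle program step by step:
Start: pos=(0,0), heading=0, pen down
LT 90: heading 0 -> 90
REPEAT 2 [
  -- iteration 1/2 --
  RT 127: heading 90 -> 323
  FD 6: (0,0) -> (4.792,-3.611) [heading=323, draw]
  -- iteration 2/2 --
  RT 127: heading 323 -> 196
  FD 6: (4.792,-3.611) -> (-0.976,-5.265) [heading=196, draw]
]
RT 180: heading 196 -> 16
Final: pos=(-0.976,-5.265), heading=16, 2 segment(s) drawn
Waypoints (3 total):
(0, 0)
(4.792, -3.611)
(-0.976, -5.265)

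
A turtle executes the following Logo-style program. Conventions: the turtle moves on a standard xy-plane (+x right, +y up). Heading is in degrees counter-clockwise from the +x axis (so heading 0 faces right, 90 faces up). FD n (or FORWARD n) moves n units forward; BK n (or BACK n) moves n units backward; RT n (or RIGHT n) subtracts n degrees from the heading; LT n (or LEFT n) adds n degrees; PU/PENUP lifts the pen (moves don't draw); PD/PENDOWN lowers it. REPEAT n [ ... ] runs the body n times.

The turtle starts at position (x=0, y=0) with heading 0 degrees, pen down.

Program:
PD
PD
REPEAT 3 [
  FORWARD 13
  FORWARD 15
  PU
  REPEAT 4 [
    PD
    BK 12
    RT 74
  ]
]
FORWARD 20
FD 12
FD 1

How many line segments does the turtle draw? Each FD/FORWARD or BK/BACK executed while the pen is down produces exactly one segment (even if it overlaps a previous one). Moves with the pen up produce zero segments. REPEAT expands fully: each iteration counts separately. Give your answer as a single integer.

Executing turtle program step by step:
Start: pos=(0,0), heading=0, pen down
PD: pen down
PD: pen down
REPEAT 3 [
  -- iteration 1/3 --
  FD 13: (0,0) -> (13,0) [heading=0, draw]
  FD 15: (13,0) -> (28,0) [heading=0, draw]
  PU: pen up
  REPEAT 4 [
    -- iteration 1/4 --
    PD: pen down
    BK 12: (28,0) -> (16,0) [heading=0, draw]
    RT 74: heading 0 -> 286
    -- iteration 2/4 --
    PD: pen down
    BK 12: (16,0) -> (12.692,11.535) [heading=286, draw]
    RT 74: heading 286 -> 212
    -- iteration 3/4 --
    PD: pen down
    BK 12: (12.692,11.535) -> (22.869,17.894) [heading=212, draw]
    RT 74: heading 212 -> 138
    -- iteration 4/4 --
    PD: pen down
    BK 12: (22.869,17.894) -> (31.787,9.865) [heading=138, draw]
    RT 74: heading 138 -> 64
  ]
  -- iteration 2/3 --
  FD 13: (31.787,9.865) -> (37.485,21.549) [heading=64, draw]
  FD 15: (37.485,21.549) -> (44.061,35.031) [heading=64, draw]
  PU: pen up
  REPEAT 4 [
    -- iteration 1/4 --
    PD: pen down
    BK 12: (44.061,35.031) -> (38.801,24.245) [heading=64, draw]
    RT 74: heading 64 -> 350
    -- iteration 2/4 --
    PD: pen down
    BK 12: (38.801,24.245) -> (26.983,26.329) [heading=350, draw]
    RT 74: heading 350 -> 276
    -- iteration 3/4 --
    PD: pen down
    BK 12: (26.983,26.329) -> (25.729,38.263) [heading=276, draw]
    RT 74: heading 276 -> 202
    -- iteration 4/4 --
    PD: pen down
    BK 12: (25.729,38.263) -> (36.855,42.759) [heading=202, draw]
    RT 74: heading 202 -> 128
  ]
  -- iteration 3/3 --
  FD 13: (36.855,42.759) -> (28.851,53.003) [heading=128, draw]
  FD 15: (28.851,53.003) -> (19.616,64.823) [heading=128, draw]
  PU: pen up
  REPEAT 4 [
    -- iteration 1/4 --
    PD: pen down
    BK 12: (19.616,64.823) -> (27.004,55.367) [heading=128, draw]
    RT 74: heading 128 -> 54
    -- iteration 2/4 --
    PD: pen down
    BK 12: (27.004,55.367) -> (19.951,45.659) [heading=54, draw]
    RT 74: heading 54 -> 340
    -- iteration 3/4 --
    PD: pen down
    BK 12: (19.951,45.659) -> (8.674,49.763) [heading=340, draw]
    RT 74: heading 340 -> 266
    -- iteration 4/4 --
    PD: pen down
    BK 12: (8.674,49.763) -> (9.512,61.734) [heading=266, draw]
    RT 74: heading 266 -> 192
  ]
]
FD 20: (9.512,61.734) -> (-10.051,57.575) [heading=192, draw]
FD 12: (-10.051,57.575) -> (-21.789,55.08) [heading=192, draw]
FD 1: (-21.789,55.08) -> (-22.767,54.873) [heading=192, draw]
Final: pos=(-22.767,54.873), heading=192, 21 segment(s) drawn
Segments drawn: 21

Answer: 21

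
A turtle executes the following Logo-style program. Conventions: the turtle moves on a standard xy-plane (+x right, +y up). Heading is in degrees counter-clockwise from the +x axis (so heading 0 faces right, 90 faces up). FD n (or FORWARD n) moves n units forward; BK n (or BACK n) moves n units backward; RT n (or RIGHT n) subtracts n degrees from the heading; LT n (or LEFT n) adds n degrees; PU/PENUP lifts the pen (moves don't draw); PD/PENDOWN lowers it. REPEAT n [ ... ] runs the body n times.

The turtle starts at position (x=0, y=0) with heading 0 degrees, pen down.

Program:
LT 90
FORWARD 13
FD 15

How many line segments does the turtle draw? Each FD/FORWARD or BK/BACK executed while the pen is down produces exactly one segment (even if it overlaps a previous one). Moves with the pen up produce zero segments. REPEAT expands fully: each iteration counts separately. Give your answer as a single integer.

Answer: 2

Derivation:
Executing turtle program step by step:
Start: pos=(0,0), heading=0, pen down
LT 90: heading 0 -> 90
FD 13: (0,0) -> (0,13) [heading=90, draw]
FD 15: (0,13) -> (0,28) [heading=90, draw]
Final: pos=(0,28), heading=90, 2 segment(s) drawn
Segments drawn: 2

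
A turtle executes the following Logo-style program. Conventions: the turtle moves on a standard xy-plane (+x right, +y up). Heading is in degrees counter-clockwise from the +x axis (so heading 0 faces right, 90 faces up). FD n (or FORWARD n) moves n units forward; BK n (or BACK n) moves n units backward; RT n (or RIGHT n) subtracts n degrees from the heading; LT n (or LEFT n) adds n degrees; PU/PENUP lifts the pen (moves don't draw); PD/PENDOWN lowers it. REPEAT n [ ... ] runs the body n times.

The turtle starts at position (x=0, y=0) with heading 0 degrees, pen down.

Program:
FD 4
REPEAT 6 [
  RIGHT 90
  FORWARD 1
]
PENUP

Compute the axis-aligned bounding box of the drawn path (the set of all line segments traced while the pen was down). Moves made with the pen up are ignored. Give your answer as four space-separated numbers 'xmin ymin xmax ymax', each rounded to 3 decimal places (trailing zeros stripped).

Answer: 0 -1 4 0

Derivation:
Executing turtle program step by step:
Start: pos=(0,0), heading=0, pen down
FD 4: (0,0) -> (4,0) [heading=0, draw]
REPEAT 6 [
  -- iteration 1/6 --
  RT 90: heading 0 -> 270
  FD 1: (4,0) -> (4,-1) [heading=270, draw]
  -- iteration 2/6 --
  RT 90: heading 270 -> 180
  FD 1: (4,-1) -> (3,-1) [heading=180, draw]
  -- iteration 3/6 --
  RT 90: heading 180 -> 90
  FD 1: (3,-1) -> (3,0) [heading=90, draw]
  -- iteration 4/6 --
  RT 90: heading 90 -> 0
  FD 1: (3,0) -> (4,0) [heading=0, draw]
  -- iteration 5/6 --
  RT 90: heading 0 -> 270
  FD 1: (4,0) -> (4,-1) [heading=270, draw]
  -- iteration 6/6 --
  RT 90: heading 270 -> 180
  FD 1: (4,-1) -> (3,-1) [heading=180, draw]
]
PU: pen up
Final: pos=(3,-1), heading=180, 7 segment(s) drawn

Segment endpoints: x in {0, 3, 4}, y in {-1, -1, -1, 0, 0, 0}
xmin=0, ymin=-1, xmax=4, ymax=0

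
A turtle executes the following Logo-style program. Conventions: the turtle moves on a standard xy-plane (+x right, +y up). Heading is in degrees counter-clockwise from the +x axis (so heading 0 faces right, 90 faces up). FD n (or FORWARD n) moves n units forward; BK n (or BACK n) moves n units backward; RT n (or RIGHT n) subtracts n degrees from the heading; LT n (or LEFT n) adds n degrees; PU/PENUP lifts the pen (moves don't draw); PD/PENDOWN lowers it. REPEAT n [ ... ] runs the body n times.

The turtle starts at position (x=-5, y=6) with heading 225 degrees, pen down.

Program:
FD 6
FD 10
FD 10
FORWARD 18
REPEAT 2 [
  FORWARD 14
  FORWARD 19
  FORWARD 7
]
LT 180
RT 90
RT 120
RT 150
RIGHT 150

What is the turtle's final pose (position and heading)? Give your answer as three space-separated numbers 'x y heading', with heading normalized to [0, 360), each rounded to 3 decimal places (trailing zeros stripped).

Answer: -92.681 -81.681 255

Derivation:
Executing turtle program step by step:
Start: pos=(-5,6), heading=225, pen down
FD 6: (-5,6) -> (-9.243,1.757) [heading=225, draw]
FD 10: (-9.243,1.757) -> (-16.314,-5.314) [heading=225, draw]
FD 10: (-16.314,-5.314) -> (-23.385,-12.385) [heading=225, draw]
FD 18: (-23.385,-12.385) -> (-36.113,-25.113) [heading=225, draw]
REPEAT 2 [
  -- iteration 1/2 --
  FD 14: (-36.113,-25.113) -> (-46.012,-35.012) [heading=225, draw]
  FD 19: (-46.012,-35.012) -> (-59.447,-48.447) [heading=225, draw]
  FD 7: (-59.447,-48.447) -> (-64.397,-53.397) [heading=225, draw]
  -- iteration 2/2 --
  FD 14: (-64.397,-53.397) -> (-74.296,-63.296) [heading=225, draw]
  FD 19: (-74.296,-63.296) -> (-87.731,-76.731) [heading=225, draw]
  FD 7: (-87.731,-76.731) -> (-92.681,-81.681) [heading=225, draw]
]
LT 180: heading 225 -> 45
RT 90: heading 45 -> 315
RT 120: heading 315 -> 195
RT 150: heading 195 -> 45
RT 150: heading 45 -> 255
Final: pos=(-92.681,-81.681), heading=255, 10 segment(s) drawn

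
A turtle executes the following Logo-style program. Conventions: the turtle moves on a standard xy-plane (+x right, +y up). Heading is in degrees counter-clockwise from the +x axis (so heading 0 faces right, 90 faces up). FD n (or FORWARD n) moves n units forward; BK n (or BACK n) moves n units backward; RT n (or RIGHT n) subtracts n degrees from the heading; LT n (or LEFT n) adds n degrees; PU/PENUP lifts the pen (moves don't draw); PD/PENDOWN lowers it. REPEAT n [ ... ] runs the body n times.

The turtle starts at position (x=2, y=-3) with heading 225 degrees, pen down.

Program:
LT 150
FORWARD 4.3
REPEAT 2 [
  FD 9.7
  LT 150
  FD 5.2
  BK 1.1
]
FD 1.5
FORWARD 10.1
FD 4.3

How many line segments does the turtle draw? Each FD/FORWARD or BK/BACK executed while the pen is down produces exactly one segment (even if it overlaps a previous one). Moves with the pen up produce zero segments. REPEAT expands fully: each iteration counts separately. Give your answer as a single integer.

Answer: 10

Derivation:
Executing turtle program step by step:
Start: pos=(2,-3), heading=225, pen down
LT 150: heading 225 -> 15
FD 4.3: (2,-3) -> (6.153,-1.887) [heading=15, draw]
REPEAT 2 [
  -- iteration 1/2 --
  FD 9.7: (6.153,-1.887) -> (15.523,0.623) [heading=15, draw]
  LT 150: heading 15 -> 165
  FD 5.2: (15.523,0.623) -> (10.5,1.969) [heading=165, draw]
  BK 1.1: (10.5,1.969) -> (11.563,1.685) [heading=165, draw]
  -- iteration 2/2 --
  FD 9.7: (11.563,1.685) -> (2.193,4.195) [heading=165, draw]
  LT 150: heading 165 -> 315
  FD 5.2: (2.193,4.195) -> (5.87,0.518) [heading=315, draw]
  BK 1.1: (5.87,0.518) -> (5.092,1.296) [heading=315, draw]
]
FD 1.5: (5.092,1.296) -> (6.153,0.235) [heading=315, draw]
FD 10.1: (6.153,0.235) -> (13.295,-6.906) [heading=315, draw]
FD 4.3: (13.295,-6.906) -> (16.335,-9.947) [heading=315, draw]
Final: pos=(16.335,-9.947), heading=315, 10 segment(s) drawn
Segments drawn: 10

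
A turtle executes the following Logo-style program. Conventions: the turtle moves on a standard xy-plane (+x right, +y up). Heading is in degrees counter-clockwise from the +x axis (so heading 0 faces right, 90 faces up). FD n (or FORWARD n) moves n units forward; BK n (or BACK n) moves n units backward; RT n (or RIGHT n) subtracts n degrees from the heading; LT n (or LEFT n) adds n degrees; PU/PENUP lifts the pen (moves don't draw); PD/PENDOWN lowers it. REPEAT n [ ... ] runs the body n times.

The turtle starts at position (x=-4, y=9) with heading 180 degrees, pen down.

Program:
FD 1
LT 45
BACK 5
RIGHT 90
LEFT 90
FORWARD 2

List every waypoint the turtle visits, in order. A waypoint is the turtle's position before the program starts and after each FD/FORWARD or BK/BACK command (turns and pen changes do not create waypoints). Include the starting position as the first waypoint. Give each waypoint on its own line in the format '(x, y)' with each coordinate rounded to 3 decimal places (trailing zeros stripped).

Answer: (-4, 9)
(-5, 9)
(-1.464, 12.536)
(-2.879, 11.121)

Derivation:
Executing turtle program step by step:
Start: pos=(-4,9), heading=180, pen down
FD 1: (-4,9) -> (-5,9) [heading=180, draw]
LT 45: heading 180 -> 225
BK 5: (-5,9) -> (-1.464,12.536) [heading=225, draw]
RT 90: heading 225 -> 135
LT 90: heading 135 -> 225
FD 2: (-1.464,12.536) -> (-2.879,11.121) [heading=225, draw]
Final: pos=(-2.879,11.121), heading=225, 3 segment(s) drawn
Waypoints (4 total):
(-4, 9)
(-5, 9)
(-1.464, 12.536)
(-2.879, 11.121)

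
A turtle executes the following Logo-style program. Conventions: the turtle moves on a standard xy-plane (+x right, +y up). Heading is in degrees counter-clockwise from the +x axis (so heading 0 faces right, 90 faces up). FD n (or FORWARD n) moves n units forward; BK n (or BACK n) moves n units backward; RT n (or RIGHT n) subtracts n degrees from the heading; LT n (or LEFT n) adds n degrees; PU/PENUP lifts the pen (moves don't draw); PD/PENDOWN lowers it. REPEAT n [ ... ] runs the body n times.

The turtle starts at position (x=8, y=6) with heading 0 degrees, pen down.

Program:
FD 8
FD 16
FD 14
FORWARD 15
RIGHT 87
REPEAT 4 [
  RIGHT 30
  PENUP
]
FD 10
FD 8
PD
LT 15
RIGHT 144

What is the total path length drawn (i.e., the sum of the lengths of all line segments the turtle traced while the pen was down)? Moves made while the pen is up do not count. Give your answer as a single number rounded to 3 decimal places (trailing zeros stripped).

Executing turtle program step by step:
Start: pos=(8,6), heading=0, pen down
FD 8: (8,6) -> (16,6) [heading=0, draw]
FD 16: (16,6) -> (32,6) [heading=0, draw]
FD 14: (32,6) -> (46,6) [heading=0, draw]
FD 15: (46,6) -> (61,6) [heading=0, draw]
RT 87: heading 0 -> 273
REPEAT 4 [
  -- iteration 1/4 --
  RT 30: heading 273 -> 243
  PU: pen up
  -- iteration 2/4 --
  RT 30: heading 243 -> 213
  PU: pen up
  -- iteration 3/4 --
  RT 30: heading 213 -> 183
  PU: pen up
  -- iteration 4/4 --
  RT 30: heading 183 -> 153
  PU: pen up
]
FD 10: (61,6) -> (52.09,10.54) [heading=153, move]
FD 8: (52.09,10.54) -> (44.962,14.172) [heading=153, move]
PD: pen down
LT 15: heading 153 -> 168
RT 144: heading 168 -> 24
Final: pos=(44.962,14.172), heading=24, 4 segment(s) drawn

Segment lengths:
  seg 1: (8,6) -> (16,6), length = 8
  seg 2: (16,6) -> (32,6), length = 16
  seg 3: (32,6) -> (46,6), length = 14
  seg 4: (46,6) -> (61,6), length = 15
Total = 53

Answer: 53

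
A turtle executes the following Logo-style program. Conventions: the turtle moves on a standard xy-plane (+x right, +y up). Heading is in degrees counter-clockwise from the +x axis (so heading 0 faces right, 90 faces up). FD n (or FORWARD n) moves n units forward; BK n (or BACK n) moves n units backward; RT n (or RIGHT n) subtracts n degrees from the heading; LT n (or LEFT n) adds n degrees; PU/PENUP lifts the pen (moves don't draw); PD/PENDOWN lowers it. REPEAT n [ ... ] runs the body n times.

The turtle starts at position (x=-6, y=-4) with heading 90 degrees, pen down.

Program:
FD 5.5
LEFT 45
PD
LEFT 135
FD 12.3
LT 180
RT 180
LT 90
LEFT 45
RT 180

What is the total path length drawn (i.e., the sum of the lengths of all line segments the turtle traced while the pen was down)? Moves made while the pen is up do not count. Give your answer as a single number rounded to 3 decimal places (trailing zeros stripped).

Executing turtle program step by step:
Start: pos=(-6,-4), heading=90, pen down
FD 5.5: (-6,-4) -> (-6,1.5) [heading=90, draw]
LT 45: heading 90 -> 135
PD: pen down
LT 135: heading 135 -> 270
FD 12.3: (-6,1.5) -> (-6,-10.8) [heading=270, draw]
LT 180: heading 270 -> 90
RT 180: heading 90 -> 270
LT 90: heading 270 -> 0
LT 45: heading 0 -> 45
RT 180: heading 45 -> 225
Final: pos=(-6,-10.8), heading=225, 2 segment(s) drawn

Segment lengths:
  seg 1: (-6,-4) -> (-6,1.5), length = 5.5
  seg 2: (-6,1.5) -> (-6,-10.8), length = 12.3
Total = 17.8

Answer: 17.8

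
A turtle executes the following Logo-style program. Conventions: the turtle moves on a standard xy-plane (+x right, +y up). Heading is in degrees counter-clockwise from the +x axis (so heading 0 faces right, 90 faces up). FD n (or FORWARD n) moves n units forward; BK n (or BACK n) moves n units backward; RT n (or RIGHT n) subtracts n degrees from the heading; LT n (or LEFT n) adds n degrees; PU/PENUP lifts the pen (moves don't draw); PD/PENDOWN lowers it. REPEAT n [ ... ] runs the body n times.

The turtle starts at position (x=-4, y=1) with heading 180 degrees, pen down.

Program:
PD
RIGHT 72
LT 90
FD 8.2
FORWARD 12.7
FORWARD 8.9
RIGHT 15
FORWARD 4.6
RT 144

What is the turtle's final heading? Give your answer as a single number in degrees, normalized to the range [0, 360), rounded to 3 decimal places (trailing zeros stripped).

Executing turtle program step by step:
Start: pos=(-4,1), heading=180, pen down
PD: pen down
RT 72: heading 180 -> 108
LT 90: heading 108 -> 198
FD 8.2: (-4,1) -> (-11.799,-1.534) [heading=198, draw]
FD 12.7: (-11.799,-1.534) -> (-23.877,-5.458) [heading=198, draw]
FD 8.9: (-23.877,-5.458) -> (-32.341,-8.209) [heading=198, draw]
RT 15: heading 198 -> 183
FD 4.6: (-32.341,-8.209) -> (-36.935,-8.449) [heading=183, draw]
RT 144: heading 183 -> 39
Final: pos=(-36.935,-8.449), heading=39, 4 segment(s) drawn

Answer: 39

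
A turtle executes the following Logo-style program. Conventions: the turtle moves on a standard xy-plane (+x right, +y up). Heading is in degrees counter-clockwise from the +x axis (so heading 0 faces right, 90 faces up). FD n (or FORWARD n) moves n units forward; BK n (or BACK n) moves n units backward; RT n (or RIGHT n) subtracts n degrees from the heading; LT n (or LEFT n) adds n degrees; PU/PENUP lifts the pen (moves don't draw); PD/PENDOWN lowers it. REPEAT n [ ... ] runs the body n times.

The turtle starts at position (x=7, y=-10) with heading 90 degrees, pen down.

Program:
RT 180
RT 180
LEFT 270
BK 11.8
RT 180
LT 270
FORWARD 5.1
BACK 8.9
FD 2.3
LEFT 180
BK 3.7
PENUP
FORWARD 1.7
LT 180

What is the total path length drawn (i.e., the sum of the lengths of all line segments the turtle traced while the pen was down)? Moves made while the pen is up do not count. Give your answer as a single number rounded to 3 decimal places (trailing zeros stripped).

Executing turtle program step by step:
Start: pos=(7,-10), heading=90, pen down
RT 180: heading 90 -> 270
RT 180: heading 270 -> 90
LT 270: heading 90 -> 0
BK 11.8: (7,-10) -> (-4.8,-10) [heading=0, draw]
RT 180: heading 0 -> 180
LT 270: heading 180 -> 90
FD 5.1: (-4.8,-10) -> (-4.8,-4.9) [heading=90, draw]
BK 8.9: (-4.8,-4.9) -> (-4.8,-13.8) [heading=90, draw]
FD 2.3: (-4.8,-13.8) -> (-4.8,-11.5) [heading=90, draw]
LT 180: heading 90 -> 270
BK 3.7: (-4.8,-11.5) -> (-4.8,-7.8) [heading=270, draw]
PU: pen up
FD 1.7: (-4.8,-7.8) -> (-4.8,-9.5) [heading=270, move]
LT 180: heading 270 -> 90
Final: pos=(-4.8,-9.5), heading=90, 5 segment(s) drawn

Segment lengths:
  seg 1: (7,-10) -> (-4.8,-10), length = 11.8
  seg 2: (-4.8,-10) -> (-4.8,-4.9), length = 5.1
  seg 3: (-4.8,-4.9) -> (-4.8,-13.8), length = 8.9
  seg 4: (-4.8,-13.8) -> (-4.8,-11.5), length = 2.3
  seg 5: (-4.8,-11.5) -> (-4.8,-7.8), length = 3.7
Total = 31.8

Answer: 31.8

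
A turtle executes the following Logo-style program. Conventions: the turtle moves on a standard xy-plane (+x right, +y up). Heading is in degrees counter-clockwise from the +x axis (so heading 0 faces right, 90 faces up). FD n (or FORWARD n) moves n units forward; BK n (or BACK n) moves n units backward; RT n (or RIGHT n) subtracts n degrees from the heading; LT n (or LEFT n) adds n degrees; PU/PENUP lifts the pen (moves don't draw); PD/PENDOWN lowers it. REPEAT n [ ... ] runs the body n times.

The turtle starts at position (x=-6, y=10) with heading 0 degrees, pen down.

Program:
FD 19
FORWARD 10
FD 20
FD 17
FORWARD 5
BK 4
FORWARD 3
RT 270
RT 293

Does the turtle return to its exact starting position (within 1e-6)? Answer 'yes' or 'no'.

Executing turtle program step by step:
Start: pos=(-6,10), heading=0, pen down
FD 19: (-6,10) -> (13,10) [heading=0, draw]
FD 10: (13,10) -> (23,10) [heading=0, draw]
FD 20: (23,10) -> (43,10) [heading=0, draw]
FD 17: (43,10) -> (60,10) [heading=0, draw]
FD 5: (60,10) -> (65,10) [heading=0, draw]
BK 4: (65,10) -> (61,10) [heading=0, draw]
FD 3: (61,10) -> (64,10) [heading=0, draw]
RT 270: heading 0 -> 90
RT 293: heading 90 -> 157
Final: pos=(64,10), heading=157, 7 segment(s) drawn

Start position: (-6, 10)
Final position: (64, 10)
Distance = 70; >= 1e-6 -> NOT closed

Answer: no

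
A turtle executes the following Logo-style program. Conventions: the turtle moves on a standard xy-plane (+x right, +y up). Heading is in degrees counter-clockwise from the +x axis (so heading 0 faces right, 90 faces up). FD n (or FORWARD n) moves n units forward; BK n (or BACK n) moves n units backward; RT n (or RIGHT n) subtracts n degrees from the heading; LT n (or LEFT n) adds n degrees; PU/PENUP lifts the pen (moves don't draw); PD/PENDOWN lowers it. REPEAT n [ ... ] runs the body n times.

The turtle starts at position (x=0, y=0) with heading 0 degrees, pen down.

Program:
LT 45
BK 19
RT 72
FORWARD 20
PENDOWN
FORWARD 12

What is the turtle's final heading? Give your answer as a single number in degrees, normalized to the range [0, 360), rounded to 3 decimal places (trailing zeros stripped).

Executing turtle program step by step:
Start: pos=(0,0), heading=0, pen down
LT 45: heading 0 -> 45
BK 19: (0,0) -> (-13.435,-13.435) [heading=45, draw]
RT 72: heading 45 -> 333
FD 20: (-13.435,-13.435) -> (4.385,-22.515) [heading=333, draw]
PD: pen down
FD 12: (4.385,-22.515) -> (15.077,-27.963) [heading=333, draw]
Final: pos=(15.077,-27.963), heading=333, 3 segment(s) drawn

Answer: 333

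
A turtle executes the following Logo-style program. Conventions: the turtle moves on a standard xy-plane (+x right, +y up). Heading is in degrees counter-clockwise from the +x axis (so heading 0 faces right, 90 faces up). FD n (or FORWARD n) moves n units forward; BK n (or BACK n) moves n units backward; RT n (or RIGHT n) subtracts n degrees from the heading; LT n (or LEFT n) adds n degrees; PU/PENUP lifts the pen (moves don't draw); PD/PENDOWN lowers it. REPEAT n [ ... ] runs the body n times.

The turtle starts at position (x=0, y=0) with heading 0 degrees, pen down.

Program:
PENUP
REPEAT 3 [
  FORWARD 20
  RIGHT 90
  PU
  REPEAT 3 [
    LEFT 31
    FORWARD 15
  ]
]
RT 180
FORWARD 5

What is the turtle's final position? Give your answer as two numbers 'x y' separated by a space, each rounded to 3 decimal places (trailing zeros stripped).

Answer: 165.524 -49.218

Derivation:
Executing turtle program step by step:
Start: pos=(0,0), heading=0, pen down
PU: pen up
REPEAT 3 [
  -- iteration 1/3 --
  FD 20: (0,0) -> (20,0) [heading=0, move]
  RT 90: heading 0 -> 270
  PU: pen up
  REPEAT 3 [
    -- iteration 1/3 --
    LT 31: heading 270 -> 301
    FD 15: (20,0) -> (27.726,-12.858) [heading=301, move]
    -- iteration 2/3 --
    LT 31: heading 301 -> 332
    FD 15: (27.726,-12.858) -> (40.97,-19.9) [heading=332, move]
    -- iteration 3/3 --
    LT 31: heading 332 -> 3
    FD 15: (40.97,-19.9) -> (55.949,-19.115) [heading=3, move]
  ]
  -- iteration 2/3 --
  FD 20: (55.949,-19.115) -> (75.922,-18.068) [heading=3, move]
  RT 90: heading 3 -> 273
  PU: pen up
  REPEAT 3 [
    -- iteration 1/3 --
    LT 31: heading 273 -> 304
    FD 15: (75.922,-18.068) -> (84.31,-30.503) [heading=304, move]
    -- iteration 2/3 --
    LT 31: heading 304 -> 335
    FD 15: (84.31,-30.503) -> (97.904,-36.843) [heading=335, move]
    -- iteration 3/3 --
    LT 31: heading 335 -> 6
    FD 15: (97.904,-36.843) -> (112.822,-35.275) [heading=6, move]
  ]
  -- iteration 3/3 --
  FD 20: (112.822,-35.275) -> (132.713,-33.184) [heading=6, move]
  RT 90: heading 6 -> 276
  PU: pen up
  REPEAT 3 [
    -- iteration 1/3 --
    LT 31: heading 276 -> 307
    FD 15: (132.713,-33.184) -> (141.74,-45.164) [heading=307, move]
    -- iteration 2/3 --
    LT 31: heading 307 -> 338
    FD 15: (141.74,-45.164) -> (155.648,-50.783) [heading=338, move]
    -- iteration 3/3 --
    LT 31: heading 338 -> 9
    FD 15: (155.648,-50.783) -> (170.463,-48.436) [heading=9, move]
  ]
]
RT 180: heading 9 -> 189
FD 5: (170.463,-48.436) -> (165.524,-49.218) [heading=189, move]
Final: pos=(165.524,-49.218), heading=189, 0 segment(s) drawn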